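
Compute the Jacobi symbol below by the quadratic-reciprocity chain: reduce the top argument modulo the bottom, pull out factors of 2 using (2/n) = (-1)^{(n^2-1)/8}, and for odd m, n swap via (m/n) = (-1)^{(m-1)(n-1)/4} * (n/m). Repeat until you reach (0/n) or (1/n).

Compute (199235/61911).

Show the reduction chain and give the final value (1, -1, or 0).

(199235/61911): 199235 mod 61911 = 13502, so (199235/61911) = (13502/61911)
factor out 2^1: 13502 = 2^1·6751; with 61911 mod 8 = 7, (2/61911) = +1; sign now +1; continue with (6751/61911)
flip (6751/61911) -> (61911/6751): both odd, 6751 mod 4 = 3, 61911 mod 4 = 3, so the flip contributes -1; sign now -1
(61911/6751): 61911 mod 6751 = 1152, so (61911/6751) = (1152/6751)
factor out 2^7: 1152 = 2^7·9; with 6751 mod 8 = 7, (2/6751) = +1; sign now -1; continue with (9/6751)
flip (9/6751) -> (6751/9): both odd, 9 mod 4 = 1, 6751 mod 4 = 3, so the flip contributes +1; sign now -1
(6751/9): 6751 mod 9 = 1, so (6751/9) = (1/9)
reached (1/9) = 1, so the symbol is -1

-1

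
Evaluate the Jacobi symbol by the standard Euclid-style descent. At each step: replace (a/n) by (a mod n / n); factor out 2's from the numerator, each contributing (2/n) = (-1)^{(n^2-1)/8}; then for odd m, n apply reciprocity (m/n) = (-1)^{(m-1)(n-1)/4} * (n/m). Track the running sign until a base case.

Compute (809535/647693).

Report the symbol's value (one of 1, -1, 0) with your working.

-1

(809535/647693): 809535 mod 647693 = 161842, so (809535/647693) = (161842/647693)
factor out 2^1: 161842 = 2^1·80921; with 647693 mod 8 = 5, (2/647693) = -1; sign now -1; continue with (80921/647693)
flip (80921/647693) -> (647693/80921): both odd, 80921 mod 4 = 1, 647693 mod 4 = 1, so the flip contributes +1; sign now -1
(647693/80921): 647693 mod 80921 = 325, so (647693/80921) = (325/80921)
flip (325/80921) -> (80921/325): both odd, 325 mod 4 = 1, 80921 mod 4 = 1, so the flip contributes +1; sign now -1
(80921/325): 80921 mod 325 = 321, so (80921/325) = (321/325)
flip (321/325) -> (325/321): both odd, 321 mod 4 = 1, 325 mod 4 = 1, so the flip contributes +1; sign now -1
(325/321): 325 mod 321 = 4, so (325/321) = (4/321)
factor out 2^2: 4 = 2^2·1; with 321 mod 8 = 1, (2/321) = +1; sign now -1; continue with (1/321)
reached (1/321) = 1, so the symbol is -1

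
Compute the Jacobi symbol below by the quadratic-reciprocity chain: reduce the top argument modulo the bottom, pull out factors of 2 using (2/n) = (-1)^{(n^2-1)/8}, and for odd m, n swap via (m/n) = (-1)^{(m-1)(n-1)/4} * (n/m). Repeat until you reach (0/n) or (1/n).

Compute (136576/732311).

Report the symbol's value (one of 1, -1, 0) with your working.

-1

factor out 2^7: 136576 = 2^7·1067; with 732311 mod 8 = 7, (2/732311) = +1; sign now +1; continue with (1067/732311)
flip (1067/732311) -> (732311/1067): both odd, 1067 mod 4 = 3, 732311 mod 4 = 3, so the flip contributes -1; sign now -1
(732311/1067): 732311 mod 1067 = 349, so (732311/1067) = (349/1067)
flip (349/1067) -> (1067/349): both odd, 349 mod 4 = 1, 1067 mod 4 = 3, so the flip contributes +1; sign now -1
(1067/349): 1067 mod 349 = 20, so (1067/349) = (20/349)
factor out 2^2: 20 = 2^2·5; with 349 mod 8 = 5, (2/349) = -1; sign now -1; continue with (5/349)
flip (5/349) -> (349/5): both odd, 5 mod 4 = 1, 349 mod 4 = 1, so the flip contributes +1; sign now -1
(349/5): 349 mod 5 = 4, so (349/5) = (4/5)
factor out 2^2: 4 = 2^2·1; with 5 mod 8 = 5, (2/5) = -1; sign now -1; continue with (1/5)
reached (1/5) = 1, so the symbol is -1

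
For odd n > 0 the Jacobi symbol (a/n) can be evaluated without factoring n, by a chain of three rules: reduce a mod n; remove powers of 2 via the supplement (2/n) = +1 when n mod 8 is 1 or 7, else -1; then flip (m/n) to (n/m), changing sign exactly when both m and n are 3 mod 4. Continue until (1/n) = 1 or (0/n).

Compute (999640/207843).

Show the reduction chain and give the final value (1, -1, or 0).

(999640/207843): 999640 mod 207843 = 168268, so (999640/207843) = (168268/207843)
factor out 2^2: 168268 = 2^2·42067; with 207843 mod 8 = 3, (2/207843) = -1; sign now +1; continue with (42067/207843)
flip (42067/207843) -> (207843/42067): both odd, 42067 mod 4 = 3, 207843 mod 4 = 3, so the flip contributes -1; sign now -1
(207843/42067): 207843 mod 42067 = 39575, so (207843/42067) = (39575/42067)
flip (39575/42067) -> (42067/39575): both odd, 39575 mod 4 = 3, 42067 mod 4 = 3, so the flip contributes -1; sign now +1
(42067/39575): 42067 mod 39575 = 2492, so (42067/39575) = (2492/39575)
factor out 2^2: 2492 = 2^2·623; with 39575 mod 8 = 7, (2/39575) = +1; sign now +1; continue with (623/39575)
flip (623/39575) -> (39575/623): both odd, 623 mod 4 = 3, 39575 mod 4 = 3, so the flip contributes -1; sign now -1
(39575/623): 39575 mod 623 = 326, so (39575/623) = (326/623)
factor out 2^1: 326 = 2^1·163; with 623 mod 8 = 7, (2/623) = +1; sign now -1; continue with (163/623)
flip (163/623) -> (623/163): both odd, 163 mod 4 = 3, 623 mod 4 = 3, so the flip contributes -1; sign now +1
(623/163): 623 mod 163 = 134, so (623/163) = (134/163)
factor out 2^1: 134 = 2^1·67; with 163 mod 8 = 3, (2/163) = -1; sign now -1; continue with (67/163)
flip (67/163) -> (163/67): both odd, 67 mod 4 = 3, 163 mod 4 = 3, so the flip contributes -1; sign now +1
(163/67): 163 mod 67 = 29, so (163/67) = (29/67)
flip (29/67) -> (67/29): both odd, 29 mod 4 = 1, 67 mod 4 = 3, so the flip contributes +1; sign now +1
(67/29): 67 mod 29 = 9, so (67/29) = (9/29)
flip (9/29) -> (29/9): both odd, 9 mod 4 = 1, 29 mod 4 = 1, so the flip contributes +1; sign now +1
(29/9): 29 mod 9 = 2, so (29/9) = (2/9)
factor out 2^1: 2 = 2^1·1; with 9 mod 8 = 1, (2/9) = +1; sign now +1; continue with (1/9)
reached (1/9) = 1, so the symbol is +1

1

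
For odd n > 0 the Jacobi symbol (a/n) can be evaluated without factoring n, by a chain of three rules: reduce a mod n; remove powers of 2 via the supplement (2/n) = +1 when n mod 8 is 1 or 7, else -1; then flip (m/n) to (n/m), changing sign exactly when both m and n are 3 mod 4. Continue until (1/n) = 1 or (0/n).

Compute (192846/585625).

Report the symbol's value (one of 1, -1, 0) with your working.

factor out 2^1: 192846 = 2^1·96423; with 585625 mod 8 = 1, (2/585625) = +1; sign now +1; continue with (96423/585625)
flip (96423/585625) -> (585625/96423): both odd, 96423 mod 4 = 3, 585625 mod 4 = 1, so the flip contributes +1; sign now +1
(585625/96423): 585625 mod 96423 = 7087, so (585625/96423) = (7087/96423)
flip (7087/96423) -> (96423/7087): both odd, 7087 mod 4 = 3, 96423 mod 4 = 3, so the flip contributes -1; sign now -1
(96423/7087): 96423 mod 7087 = 4292, so (96423/7087) = (4292/7087)
factor out 2^2: 4292 = 2^2·1073; with 7087 mod 8 = 7, (2/7087) = +1; sign now -1; continue with (1073/7087)
flip (1073/7087) -> (7087/1073): both odd, 1073 mod 4 = 1, 7087 mod 4 = 3, so the flip contributes +1; sign now -1
(7087/1073): 7087 mod 1073 = 649, so (7087/1073) = (649/1073)
flip (649/1073) -> (1073/649): both odd, 649 mod 4 = 1, 1073 mod 4 = 1, so the flip contributes +1; sign now -1
(1073/649): 1073 mod 649 = 424, so (1073/649) = (424/649)
factor out 2^3: 424 = 2^3·53; with 649 mod 8 = 1, (2/649) = +1; sign now -1; continue with (53/649)
flip (53/649) -> (649/53): both odd, 53 mod 4 = 1, 649 mod 4 = 1, so the flip contributes +1; sign now -1
(649/53): 649 mod 53 = 13, so (649/53) = (13/53)
flip (13/53) -> (53/13): both odd, 13 mod 4 = 1, 53 mod 4 = 1, so the flip contributes +1; sign now -1
(53/13): 53 mod 13 = 1, so (53/13) = (1/13)
reached (1/13) = 1, so the symbol is -1

-1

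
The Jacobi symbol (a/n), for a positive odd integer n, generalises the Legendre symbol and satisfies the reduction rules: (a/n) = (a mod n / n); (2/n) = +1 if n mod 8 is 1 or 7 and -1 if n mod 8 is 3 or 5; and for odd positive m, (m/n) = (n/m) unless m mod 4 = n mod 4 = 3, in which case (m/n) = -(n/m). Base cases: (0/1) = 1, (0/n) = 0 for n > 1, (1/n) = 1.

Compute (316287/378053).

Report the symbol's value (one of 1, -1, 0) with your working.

-1

flip (316287/378053) -> (378053/316287): both odd, 316287 mod 4 = 3, 378053 mod 4 = 1, so the flip contributes +1; sign now +1
(378053/316287): 378053 mod 316287 = 61766, so (378053/316287) = (61766/316287)
factor out 2^1: 61766 = 2^1·30883; with 316287 mod 8 = 7, (2/316287) = +1; sign now +1; continue with (30883/316287)
flip (30883/316287) -> (316287/30883): both odd, 30883 mod 4 = 3, 316287 mod 4 = 3, so the flip contributes -1; sign now -1
(316287/30883): 316287 mod 30883 = 7457, so (316287/30883) = (7457/30883)
flip (7457/30883) -> (30883/7457): both odd, 7457 mod 4 = 1, 30883 mod 4 = 3, so the flip contributes +1; sign now -1
(30883/7457): 30883 mod 7457 = 1055, so (30883/7457) = (1055/7457)
flip (1055/7457) -> (7457/1055): both odd, 1055 mod 4 = 3, 7457 mod 4 = 1, so the flip contributes +1; sign now -1
(7457/1055): 7457 mod 1055 = 72, so (7457/1055) = (72/1055)
factor out 2^3: 72 = 2^3·9; with 1055 mod 8 = 7, (2/1055) = +1; sign now -1; continue with (9/1055)
flip (9/1055) -> (1055/9): both odd, 9 mod 4 = 1, 1055 mod 4 = 3, so the flip contributes +1; sign now -1
(1055/9): 1055 mod 9 = 2, so (1055/9) = (2/9)
factor out 2^1: 2 = 2^1·1; with 9 mod 8 = 1, (2/9) = +1; sign now -1; continue with (1/9)
reached (1/9) = 1, so the symbol is -1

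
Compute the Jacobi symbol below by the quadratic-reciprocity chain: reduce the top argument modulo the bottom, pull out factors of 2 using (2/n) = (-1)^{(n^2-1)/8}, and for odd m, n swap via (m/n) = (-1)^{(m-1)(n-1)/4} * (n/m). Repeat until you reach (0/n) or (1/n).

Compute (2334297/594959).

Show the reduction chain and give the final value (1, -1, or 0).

(2334297/594959): 2334297 mod 594959 = 549420, so (2334297/594959) = (549420/594959)
factor out 2^2: 549420 = 2^2·137355; with 594959 mod 8 = 7, (2/594959) = +1; sign now +1; continue with (137355/594959)
flip (137355/594959) -> (594959/137355): both odd, 137355 mod 4 = 3, 594959 mod 4 = 3, so the flip contributes -1; sign now -1
(594959/137355): 594959 mod 137355 = 45539, so (594959/137355) = (45539/137355)
flip (45539/137355) -> (137355/45539): both odd, 45539 mod 4 = 3, 137355 mod 4 = 3, so the flip contributes -1; sign now +1
(137355/45539): 137355 mod 45539 = 738, so (137355/45539) = (738/45539)
factor out 2^1: 738 = 2^1·369; with 45539 mod 8 = 3, (2/45539) = -1; sign now -1; continue with (369/45539)
flip (369/45539) -> (45539/369): both odd, 369 mod 4 = 1, 45539 mod 4 = 3, so the flip contributes +1; sign now -1
(45539/369): 45539 mod 369 = 152, so (45539/369) = (152/369)
factor out 2^3: 152 = 2^3·19; with 369 mod 8 = 1, (2/369) = +1; sign now -1; continue with (19/369)
flip (19/369) -> (369/19): both odd, 19 mod 4 = 3, 369 mod 4 = 1, so the flip contributes +1; sign now -1
(369/19): 369 mod 19 = 8, so (369/19) = (8/19)
factor out 2^3: 8 = 2^3·1; with 19 mod 8 = 3, (2/19) = -1; sign now +1; continue with (1/19)
reached (1/19) = 1, so the symbol is +1

1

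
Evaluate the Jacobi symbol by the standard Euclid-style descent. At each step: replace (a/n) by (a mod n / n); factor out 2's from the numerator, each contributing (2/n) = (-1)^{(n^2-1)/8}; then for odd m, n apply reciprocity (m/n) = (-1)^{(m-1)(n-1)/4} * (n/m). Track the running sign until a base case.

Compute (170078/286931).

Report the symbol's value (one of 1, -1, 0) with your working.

-1

factor out 2^1: 170078 = 2^1·85039; with 286931 mod 8 = 3, (2/286931) = -1; sign now -1; continue with (85039/286931)
flip (85039/286931) -> (286931/85039): both odd, 85039 mod 4 = 3, 286931 mod 4 = 3, so the flip contributes -1; sign now +1
(286931/85039): 286931 mod 85039 = 31814, so (286931/85039) = (31814/85039)
factor out 2^1: 31814 = 2^1·15907; with 85039 mod 8 = 7, (2/85039) = +1; sign now +1; continue with (15907/85039)
flip (15907/85039) -> (85039/15907): both odd, 15907 mod 4 = 3, 85039 mod 4 = 3, so the flip contributes -1; sign now -1
(85039/15907): 85039 mod 15907 = 5504, so (85039/15907) = (5504/15907)
factor out 2^7: 5504 = 2^7·43; with 15907 mod 8 = 3, (2/15907) = -1; sign now +1; continue with (43/15907)
flip (43/15907) -> (15907/43): both odd, 43 mod 4 = 3, 15907 mod 4 = 3, so the flip contributes -1; sign now -1
(15907/43): 15907 mod 43 = 40, so (15907/43) = (40/43)
factor out 2^3: 40 = 2^3·5; with 43 mod 8 = 3, (2/43) = -1; sign now +1; continue with (5/43)
flip (5/43) -> (43/5): both odd, 5 mod 4 = 1, 43 mod 4 = 3, so the flip contributes +1; sign now +1
(43/5): 43 mod 5 = 3, so (43/5) = (3/5)
flip (3/5) -> (5/3): both odd, 3 mod 4 = 3, 5 mod 4 = 1, so the flip contributes +1; sign now +1
(5/3): 5 mod 3 = 2, so (5/3) = (2/3)
factor out 2^1: 2 = 2^1·1; with 3 mod 8 = 3, (2/3) = -1; sign now -1; continue with (1/3)
reached (1/3) = 1, so the symbol is -1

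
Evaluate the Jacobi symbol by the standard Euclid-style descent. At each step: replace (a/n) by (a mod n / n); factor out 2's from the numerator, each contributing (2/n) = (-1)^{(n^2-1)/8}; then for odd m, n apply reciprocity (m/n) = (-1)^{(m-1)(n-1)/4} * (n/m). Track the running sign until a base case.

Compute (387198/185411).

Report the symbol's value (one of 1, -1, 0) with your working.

(387198/185411) = (16376/185411)   [reduce mod 185411]
16376 = 2^3·2047; (2/185411) = -1 since 185411 mod 8 = 3, so (16376/185411) = (-1)^3·(2047/185411); sign now -1
reciprocity: (2047/185411) = -1·(185411/2047) since 2047 mod 4 = 3, 185411 mod 4 = 3; sign now +1
(185411/2047) = (1181/2047)   [reduce mod 2047]
reciprocity: (1181/2047) = +1·(2047/1181) since 1181 mod 4 = 1, 2047 mod 4 = 3; sign now +1
(2047/1181) = (866/1181)   [reduce mod 1181]
866 = 2^1·433; (2/1181) = -1 since 1181 mod 8 = 5, so (866/1181) = (-1)^1·(433/1181); sign now -1
reciprocity: (433/1181) = +1·(1181/433) since 433 mod 4 = 1, 1181 mod 4 = 1; sign now -1
(1181/433) = (315/433)   [reduce mod 433]
reciprocity: (315/433) = +1·(433/315) since 315 mod 4 = 3, 433 mod 4 = 1; sign now -1
(433/315) = (118/315)   [reduce mod 315]
118 = 2^1·59; (2/315) = -1 since 315 mod 8 = 3, so (118/315) = (-1)^1·(59/315); sign now +1
reciprocity: (59/315) = -1·(315/59) since 59 mod 4 = 3, 315 mod 4 = 3; sign now -1
(315/59) = (20/59)   [reduce mod 59]
20 = 2^2·5; (2/59) = -1 since 59 mod 8 = 3, so (20/59) = (-1)^2·(5/59); sign now -1
reciprocity: (5/59) = +1·(59/5) since 5 mod 4 = 1, 59 mod 4 = 3; sign now -1
(59/5) = (4/5)   [reduce mod 5]
4 = 2^2·1; (2/5) = -1 since 5 mod 8 = 5, so (4/5) = (-1)^2·(1/5); sign now -1
(1/5) = 1; final value = sign = -1

-1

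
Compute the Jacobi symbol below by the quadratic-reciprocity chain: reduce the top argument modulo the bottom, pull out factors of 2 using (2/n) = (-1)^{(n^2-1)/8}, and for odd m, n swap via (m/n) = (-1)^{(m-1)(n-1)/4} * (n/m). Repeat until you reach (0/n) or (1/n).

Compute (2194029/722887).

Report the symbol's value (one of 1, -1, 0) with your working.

(2194029/722887) = (25368/722887)   [reduce mod 722887]
25368 = 2^3·3171; (2/722887) = +1 since 722887 mod 8 = 7, so (25368/722887) = (+1)^3·(3171/722887); sign now +1
reciprocity: (3171/722887) = -1·(722887/3171) since 3171 mod 4 = 3, 722887 mod 4 = 3; sign now -1
(722887/3171) = (3070/3171)   [reduce mod 3171]
3070 = 2^1·1535; (2/3171) = -1 since 3171 mod 8 = 3, so (3070/3171) = (-1)^1·(1535/3171); sign now +1
reciprocity: (1535/3171) = -1·(3171/1535) since 1535 mod 4 = 3, 3171 mod 4 = 3; sign now -1
(3171/1535) = (101/1535)   [reduce mod 1535]
reciprocity: (101/1535) = +1·(1535/101) since 101 mod 4 = 1, 1535 mod 4 = 3; sign now -1
(1535/101) = (20/101)   [reduce mod 101]
20 = 2^2·5; (2/101) = -1 since 101 mod 8 = 5, so (20/101) = (-1)^2·(5/101); sign now -1
reciprocity: (5/101) = +1·(101/5) since 5 mod 4 = 1, 101 mod 4 = 1; sign now -1
(101/5) = (1/5)   [reduce mod 5]
(1/5) = 1; final value = sign = -1

-1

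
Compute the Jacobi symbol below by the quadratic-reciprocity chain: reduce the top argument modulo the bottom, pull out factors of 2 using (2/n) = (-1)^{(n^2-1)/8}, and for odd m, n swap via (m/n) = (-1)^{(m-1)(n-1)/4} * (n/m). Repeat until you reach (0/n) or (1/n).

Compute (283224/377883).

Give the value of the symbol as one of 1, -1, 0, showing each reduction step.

0

283224 = 2^3·35403; (2/377883) = -1 since 377883 mod 8 = 3, so (283224/377883) = (-1)^3·(35403/377883); sign now -1
reciprocity: (35403/377883) = -1·(377883/35403) since 35403 mod 4 = 3, 377883 mod 4 = 3; sign now +1
(377883/35403) = (23853/35403)   [reduce mod 35403]
reciprocity: (23853/35403) = +1·(35403/23853) since 23853 mod 4 = 1, 35403 mod 4 = 3; sign now +1
(35403/23853) = (11550/23853)   [reduce mod 23853]
11550 = 2^1·5775; (2/23853) = -1 since 23853 mod 8 = 5, so (11550/23853) = (-1)^1·(5775/23853); sign now -1
reciprocity: (5775/23853) = +1·(23853/5775) since 5775 mod 4 = 3, 23853 mod 4 = 1; sign now -1
(23853/5775) = (753/5775)   [reduce mod 5775]
reciprocity: (753/5775) = +1·(5775/753) since 753 mod 4 = 1, 5775 mod 4 = 3; sign now -1
(5775/753) = (504/753)   [reduce mod 753]
504 = 2^3·63; (2/753) = +1 since 753 mod 8 = 1, so (504/753) = (+1)^3·(63/753); sign now -1
reciprocity: (63/753) = +1·(753/63) since 63 mod 4 = 3, 753 mod 4 = 1; sign now -1
(753/63) = (60/63)   [reduce mod 63]
60 = 2^2·15; (2/63) = +1 since 63 mod 8 = 7, so (60/63) = (+1)^2·(15/63); sign now -1
reciprocity: (15/63) = -1·(63/15) since 15 mod 4 = 3, 63 mod 4 = 3; sign now +1
(63/15) = (3/15)   [reduce mod 15]
reciprocity: (3/15) = -1·(15/3) since 3 mod 4 = 3, 15 mod 4 = 3; sign now -1
(15/3) = (0/3)   [reduce mod 3]
(0/3) = 0   [gcd(a, n) > 1]; final value = 0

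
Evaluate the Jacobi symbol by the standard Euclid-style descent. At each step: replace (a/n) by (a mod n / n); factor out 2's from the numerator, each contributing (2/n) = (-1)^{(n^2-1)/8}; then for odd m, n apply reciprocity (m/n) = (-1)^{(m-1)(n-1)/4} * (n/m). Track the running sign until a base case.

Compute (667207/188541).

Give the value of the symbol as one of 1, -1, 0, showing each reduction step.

-1

(667207/188541) = (101584/188541)   [reduce mod 188541]
101584 = 2^4·6349; (2/188541) = -1 since 188541 mod 8 = 5, so (101584/188541) = (-1)^4·(6349/188541); sign now +1
reciprocity: (6349/188541) = +1·(188541/6349) since 6349 mod 4 = 1, 188541 mod 4 = 1; sign now +1
(188541/6349) = (4420/6349)   [reduce mod 6349]
4420 = 2^2·1105; (2/6349) = -1 since 6349 mod 8 = 5, so (4420/6349) = (-1)^2·(1105/6349); sign now +1
reciprocity: (1105/6349) = +1·(6349/1105) since 1105 mod 4 = 1, 6349 mod 4 = 1; sign now +1
(6349/1105) = (824/1105)   [reduce mod 1105]
824 = 2^3·103; (2/1105) = +1 since 1105 mod 8 = 1, so (824/1105) = (+1)^3·(103/1105); sign now +1
reciprocity: (103/1105) = +1·(1105/103) since 103 mod 4 = 3, 1105 mod 4 = 1; sign now +1
(1105/103) = (75/103)   [reduce mod 103]
reciprocity: (75/103) = -1·(103/75) since 75 mod 4 = 3, 103 mod 4 = 3; sign now -1
(103/75) = (28/75)   [reduce mod 75]
28 = 2^2·7; (2/75) = -1 since 75 mod 8 = 3, so (28/75) = (-1)^2·(7/75); sign now -1
reciprocity: (7/75) = -1·(75/7) since 7 mod 4 = 3, 75 mod 4 = 3; sign now +1
(75/7) = (5/7)   [reduce mod 7]
reciprocity: (5/7) = +1·(7/5) since 5 mod 4 = 1, 7 mod 4 = 3; sign now +1
(7/5) = (2/5)   [reduce mod 5]
2 = 2^1·1; (2/5) = -1 since 5 mod 8 = 5, so (2/5) = (-1)^1·(1/5); sign now -1
(1/5) = 1; final value = sign = -1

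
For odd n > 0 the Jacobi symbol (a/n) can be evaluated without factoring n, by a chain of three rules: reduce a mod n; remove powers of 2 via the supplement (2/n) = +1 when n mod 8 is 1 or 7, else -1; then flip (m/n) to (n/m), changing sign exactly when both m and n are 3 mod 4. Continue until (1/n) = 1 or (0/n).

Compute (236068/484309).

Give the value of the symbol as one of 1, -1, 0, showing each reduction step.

0

236068 = 2^2·59017; (2/484309) = -1 since 484309 mod 8 = 5, so (236068/484309) = (-1)^2·(59017/484309); sign now +1
reciprocity: (59017/484309) = +1·(484309/59017) since 59017 mod 4 = 1, 484309 mod 4 = 1; sign now +1
(484309/59017) = (12173/59017)   [reduce mod 59017]
reciprocity: (12173/59017) = +1·(59017/12173) since 12173 mod 4 = 1, 59017 mod 4 = 1; sign now +1
(59017/12173) = (10325/12173)   [reduce mod 12173]
reciprocity: (10325/12173) = +1·(12173/10325) since 10325 mod 4 = 1, 12173 mod 4 = 1; sign now +1
(12173/10325) = (1848/10325)   [reduce mod 10325]
1848 = 2^3·231; (2/10325) = -1 since 10325 mod 8 = 5, so (1848/10325) = (-1)^3·(231/10325); sign now -1
reciprocity: (231/10325) = +1·(10325/231) since 231 mod 4 = 3, 10325 mod 4 = 1; sign now -1
(10325/231) = (161/231)   [reduce mod 231]
reciprocity: (161/231) = +1·(231/161) since 161 mod 4 = 1, 231 mod 4 = 3; sign now -1
(231/161) = (70/161)   [reduce mod 161]
70 = 2^1·35; (2/161) = +1 since 161 mod 8 = 1, so (70/161) = (+1)^1·(35/161); sign now -1
reciprocity: (35/161) = +1·(161/35) since 35 mod 4 = 3, 161 mod 4 = 1; sign now -1
(161/35) = (21/35)   [reduce mod 35]
reciprocity: (21/35) = +1·(35/21) since 21 mod 4 = 1, 35 mod 4 = 3; sign now -1
(35/21) = (14/21)   [reduce mod 21]
14 = 2^1·7; (2/21) = -1 since 21 mod 8 = 5, so (14/21) = (-1)^1·(7/21); sign now +1
reciprocity: (7/21) = +1·(21/7) since 7 mod 4 = 3, 21 mod 4 = 1; sign now +1
(21/7) = (0/7)   [reduce mod 7]
(0/7) = 0   [gcd(a, n) > 1]; final value = 0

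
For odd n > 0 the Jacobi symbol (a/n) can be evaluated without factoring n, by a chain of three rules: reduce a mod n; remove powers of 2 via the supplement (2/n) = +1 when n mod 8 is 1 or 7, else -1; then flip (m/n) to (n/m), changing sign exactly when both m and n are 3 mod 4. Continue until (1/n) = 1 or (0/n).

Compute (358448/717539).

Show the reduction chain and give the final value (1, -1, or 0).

1

factor out 2^4: 358448 = 2^4·22403; with 717539 mod 8 = 3, (2/717539) = -1; sign now +1; continue with (22403/717539)
flip (22403/717539) -> (717539/22403): both odd, 22403 mod 4 = 3, 717539 mod 4 = 3, so the flip contributes -1; sign now -1
(717539/22403): 717539 mod 22403 = 643, so (717539/22403) = (643/22403)
flip (643/22403) -> (22403/643): both odd, 643 mod 4 = 3, 22403 mod 4 = 3, so the flip contributes -1; sign now +1
(22403/643): 22403 mod 643 = 541, so (22403/643) = (541/643)
flip (541/643) -> (643/541): both odd, 541 mod 4 = 1, 643 mod 4 = 3, so the flip contributes +1; sign now +1
(643/541): 643 mod 541 = 102, so (643/541) = (102/541)
factor out 2^1: 102 = 2^1·51; with 541 mod 8 = 5, (2/541) = -1; sign now -1; continue with (51/541)
flip (51/541) -> (541/51): both odd, 51 mod 4 = 3, 541 mod 4 = 1, so the flip contributes +1; sign now -1
(541/51): 541 mod 51 = 31, so (541/51) = (31/51)
flip (31/51) -> (51/31): both odd, 31 mod 4 = 3, 51 mod 4 = 3, so the flip contributes -1; sign now +1
(51/31): 51 mod 31 = 20, so (51/31) = (20/31)
factor out 2^2: 20 = 2^2·5; with 31 mod 8 = 7, (2/31) = +1; sign now +1; continue with (5/31)
flip (5/31) -> (31/5): both odd, 5 mod 4 = 1, 31 mod 4 = 3, so the flip contributes +1; sign now +1
(31/5): 31 mod 5 = 1, so (31/5) = (1/5)
reached (1/5) = 1, so the symbol is +1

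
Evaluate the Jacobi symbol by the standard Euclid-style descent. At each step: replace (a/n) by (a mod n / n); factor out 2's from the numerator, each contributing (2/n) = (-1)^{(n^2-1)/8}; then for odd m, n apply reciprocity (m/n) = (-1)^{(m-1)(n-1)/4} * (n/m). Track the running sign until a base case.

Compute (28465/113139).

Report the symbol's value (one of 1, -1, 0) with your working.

1

reciprocity: (28465/113139) = +1·(113139/28465) since 28465 mod 4 = 1, 113139 mod 4 = 3; sign now +1
(113139/28465) = (27744/28465)   [reduce mod 28465]
27744 = 2^5·867; (2/28465) = +1 since 28465 mod 8 = 1, so (27744/28465) = (+1)^5·(867/28465); sign now +1
reciprocity: (867/28465) = +1·(28465/867) since 867 mod 4 = 3, 28465 mod 4 = 1; sign now +1
(28465/867) = (721/867)   [reduce mod 867]
reciprocity: (721/867) = +1·(867/721) since 721 mod 4 = 1, 867 mod 4 = 3; sign now +1
(867/721) = (146/721)   [reduce mod 721]
146 = 2^1·73; (2/721) = +1 since 721 mod 8 = 1, so (146/721) = (+1)^1·(73/721); sign now +1
reciprocity: (73/721) = +1·(721/73) since 73 mod 4 = 1, 721 mod 4 = 1; sign now +1
(721/73) = (64/73)   [reduce mod 73]
64 = 2^6·1; (2/73) = +1 since 73 mod 8 = 1, so (64/73) = (+1)^6·(1/73); sign now +1
(1/73) = 1; final value = sign = +1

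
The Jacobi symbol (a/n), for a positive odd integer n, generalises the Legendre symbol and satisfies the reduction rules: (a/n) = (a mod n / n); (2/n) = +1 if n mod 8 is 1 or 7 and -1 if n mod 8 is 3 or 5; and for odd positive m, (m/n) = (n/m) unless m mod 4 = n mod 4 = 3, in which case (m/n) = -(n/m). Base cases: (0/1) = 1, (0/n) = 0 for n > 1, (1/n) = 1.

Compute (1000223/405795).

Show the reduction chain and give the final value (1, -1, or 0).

1

(1000223/405795): 1000223 mod 405795 = 188633, so (1000223/405795) = (188633/405795)
flip (188633/405795) -> (405795/188633): both odd, 188633 mod 4 = 1, 405795 mod 4 = 3, so the flip contributes +1; sign now +1
(405795/188633): 405795 mod 188633 = 28529, so (405795/188633) = (28529/188633)
flip (28529/188633) -> (188633/28529): both odd, 28529 mod 4 = 1, 188633 mod 4 = 1, so the flip contributes +1; sign now +1
(188633/28529): 188633 mod 28529 = 17459, so (188633/28529) = (17459/28529)
flip (17459/28529) -> (28529/17459): both odd, 17459 mod 4 = 3, 28529 mod 4 = 1, so the flip contributes +1; sign now +1
(28529/17459): 28529 mod 17459 = 11070, so (28529/17459) = (11070/17459)
factor out 2^1: 11070 = 2^1·5535; with 17459 mod 8 = 3, (2/17459) = -1; sign now -1; continue with (5535/17459)
flip (5535/17459) -> (17459/5535): both odd, 5535 mod 4 = 3, 17459 mod 4 = 3, so the flip contributes -1; sign now +1
(17459/5535): 17459 mod 5535 = 854, so (17459/5535) = (854/5535)
factor out 2^1: 854 = 2^1·427; with 5535 mod 8 = 7, (2/5535) = +1; sign now +1; continue with (427/5535)
flip (427/5535) -> (5535/427): both odd, 427 mod 4 = 3, 5535 mod 4 = 3, so the flip contributes -1; sign now -1
(5535/427): 5535 mod 427 = 411, so (5535/427) = (411/427)
flip (411/427) -> (427/411): both odd, 411 mod 4 = 3, 427 mod 4 = 3, so the flip contributes -1; sign now +1
(427/411): 427 mod 411 = 16, so (427/411) = (16/411)
factor out 2^4: 16 = 2^4·1; with 411 mod 8 = 3, (2/411) = -1; sign now +1; continue with (1/411)
reached (1/411) = 1, so the symbol is +1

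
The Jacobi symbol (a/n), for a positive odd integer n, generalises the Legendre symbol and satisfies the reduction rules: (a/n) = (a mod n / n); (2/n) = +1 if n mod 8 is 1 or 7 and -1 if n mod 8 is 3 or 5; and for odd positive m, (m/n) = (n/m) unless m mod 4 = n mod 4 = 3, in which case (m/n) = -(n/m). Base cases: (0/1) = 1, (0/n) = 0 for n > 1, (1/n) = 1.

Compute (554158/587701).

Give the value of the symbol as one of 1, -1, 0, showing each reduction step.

1

factor out 2^1: 554158 = 2^1·277079; with 587701 mod 8 = 5, (2/587701) = -1; sign now -1; continue with (277079/587701)
flip (277079/587701) -> (587701/277079): both odd, 277079 mod 4 = 3, 587701 mod 4 = 1, so the flip contributes +1; sign now -1
(587701/277079): 587701 mod 277079 = 33543, so (587701/277079) = (33543/277079)
flip (33543/277079) -> (277079/33543): both odd, 33543 mod 4 = 3, 277079 mod 4 = 3, so the flip contributes -1; sign now +1
(277079/33543): 277079 mod 33543 = 8735, so (277079/33543) = (8735/33543)
flip (8735/33543) -> (33543/8735): both odd, 8735 mod 4 = 3, 33543 mod 4 = 3, so the flip contributes -1; sign now -1
(33543/8735): 33543 mod 8735 = 7338, so (33543/8735) = (7338/8735)
factor out 2^1: 7338 = 2^1·3669; with 8735 mod 8 = 7, (2/8735) = +1; sign now -1; continue with (3669/8735)
flip (3669/8735) -> (8735/3669): both odd, 3669 mod 4 = 1, 8735 mod 4 = 3, so the flip contributes +1; sign now -1
(8735/3669): 8735 mod 3669 = 1397, so (8735/3669) = (1397/3669)
flip (1397/3669) -> (3669/1397): both odd, 1397 mod 4 = 1, 3669 mod 4 = 1, so the flip contributes +1; sign now -1
(3669/1397): 3669 mod 1397 = 875, so (3669/1397) = (875/1397)
flip (875/1397) -> (1397/875): both odd, 875 mod 4 = 3, 1397 mod 4 = 1, so the flip contributes +1; sign now -1
(1397/875): 1397 mod 875 = 522, so (1397/875) = (522/875)
factor out 2^1: 522 = 2^1·261; with 875 mod 8 = 3, (2/875) = -1; sign now +1; continue with (261/875)
flip (261/875) -> (875/261): both odd, 261 mod 4 = 1, 875 mod 4 = 3, so the flip contributes +1; sign now +1
(875/261): 875 mod 261 = 92, so (875/261) = (92/261)
factor out 2^2: 92 = 2^2·23; with 261 mod 8 = 5, (2/261) = -1; sign now +1; continue with (23/261)
flip (23/261) -> (261/23): both odd, 23 mod 4 = 3, 261 mod 4 = 1, so the flip contributes +1; sign now +1
(261/23): 261 mod 23 = 8, so (261/23) = (8/23)
factor out 2^3: 8 = 2^3·1; with 23 mod 8 = 7, (2/23) = +1; sign now +1; continue with (1/23)
reached (1/23) = 1, so the symbol is +1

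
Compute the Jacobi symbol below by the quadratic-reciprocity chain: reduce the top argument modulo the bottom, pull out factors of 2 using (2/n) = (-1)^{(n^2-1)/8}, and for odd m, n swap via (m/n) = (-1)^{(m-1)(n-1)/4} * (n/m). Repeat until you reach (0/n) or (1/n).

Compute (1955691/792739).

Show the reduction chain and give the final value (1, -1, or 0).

(1955691/792739) = (370213/792739)   [reduce mod 792739]
reciprocity: (370213/792739) = +1·(792739/370213) since 370213 mod 4 = 1, 792739 mod 4 = 3; sign now +1
(792739/370213) = (52313/370213)   [reduce mod 370213]
reciprocity: (52313/370213) = +1·(370213/52313) since 52313 mod 4 = 1, 370213 mod 4 = 1; sign now +1
(370213/52313) = (4022/52313)   [reduce mod 52313]
4022 = 2^1·2011; (2/52313) = +1 since 52313 mod 8 = 1, so (4022/52313) = (+1)^1·(2011/52313); sign now +1
reciprocity: (2011/52313) = +1·(52313/2011) since 2011 mod 4 = 3, 52313 mod 4 = 1; sign now +1
(52313/2011) = (27/2011)   [reduce mod 2011]
reciprocity: (27/2011) = -1·(2011/27) since 27 mod 4 = 3, 2011 mod 4 = 3; sign now -1
(2011/27) = (13/27)   [reduce mod 27]
reciprocity: (13/27) = +1·(27/13) since 13 mod 4 = 1, 27 mod 4 = 3; sign now -1
(27/13) = (1/13)   [reduce mod 13]
(1/13) = 1; final value = sign = -1

-1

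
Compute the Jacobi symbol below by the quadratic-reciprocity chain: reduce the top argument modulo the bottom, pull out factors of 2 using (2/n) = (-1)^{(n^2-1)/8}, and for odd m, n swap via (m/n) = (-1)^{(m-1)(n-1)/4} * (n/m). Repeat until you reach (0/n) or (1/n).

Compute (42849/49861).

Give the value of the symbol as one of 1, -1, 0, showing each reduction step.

1

flip (42849/49861) -> (49861/42849): both odd, 42849 mod 4 = 1, 49861 mod 4 = 1, so the flip contributes +1; sign now +1
(49861/42849): 49861 mod 42849 = 7012, so (49861/42849) = (7012/42849)
factor out 2^2: 7012 = 2^2·1753; with 42849 mod 8 = 1, (2/42849) = +1; sign now +1; continue with (1753/42849)
flip (1753/42849) -> (42849/1753): both odd, 1753 mod 4 = 1, 42849 mod 4 = 1, so the flip contributes +1; sign now +1
(42849/1753): 42849 mod 1753 = 777, so (42849/1753) = (777/1753)
flip (777/1753) -> (1753/777): both odd, 777 mod 4 = 1, 1753 mod 4 = 1, so the flip contributes +1; sign now +1
(1753/777): 1753 mod 777 = 199, so (1753/777) = (199/777)
flip (199/777) -> (777/199): both odd, 199 mod 4 = 3, 777 mod 4 = 1, so the flip contributes +1; sign now +1
(777/199): 777 mod 199 = 180, so (777/199) = (180/199)
factor out 2^2: 180 = 2^2·45; with 199 mod 8 = 7, (2/199) = +1; sign now +1; continue with (45/199)
flip (45/199) -> (199/45): both odd, 45 mod 4 = 1, 199 mod 4 = 3, so the flip contributes +1; sign now +1
(199/45): 199 mod 45 = 19, so (199/45) = (19/45)
flip (19/45) -> (45/19): both odd, 19 mod 4 = 3, 45 mod 4 = 1, so the flip contributes +1; sign now +1
(45/19): 45 mod 19 = 7, so (45/19) = (7/19)
flip (7/19) -> (19/7): both odd, 7 mod 4 = 3, 19 mod 4 = 3, so the flip contributes -1; sign now -1
(19/7): 19 mod 7 = 5, so (19/7) = (5/7)
flip (5/7) -> (7/5): both odd, 5 mod 4 = 1, 7 mod 4 = 3, so the flip contributes +1; sign now -1
(7/5): 7 mod 5 = 2, so (7/5) = (2/5)
factor out 2^1: 2 = 2^1·1; with 5 mod 8 = 5, (2/5) = -1; sign now +1; continue with (1/5)
reached (1/5) = 1, so the symbol is +1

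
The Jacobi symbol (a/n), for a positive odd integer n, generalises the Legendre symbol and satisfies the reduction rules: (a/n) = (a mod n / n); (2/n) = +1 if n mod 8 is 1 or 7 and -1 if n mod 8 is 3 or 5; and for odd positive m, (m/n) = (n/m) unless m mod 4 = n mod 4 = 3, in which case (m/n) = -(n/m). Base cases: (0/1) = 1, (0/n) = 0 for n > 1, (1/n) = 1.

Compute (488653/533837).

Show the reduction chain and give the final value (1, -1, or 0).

1

flip (488653/533837) -> (533837/488653): both odd, 488653 mod 4 = 1, 533837 mod 4 = 1, so the flip contributes +1; sign now +1
(533837/488653): 533837 mod 488653 = 45184, so (533837/488653) = (45184/488653)
factor out 2^7: 45184 = 2^7·353; with 488653 mod 8 = 5, (2/488653) = -1; sign now -1; continue with (353/488653)
flip (353/488653) -> (488653/353): both odd, 353 mod 4 = 1, 488653 mod 4 = 1, so the flip contributes +1; sign now -1
(488653/353): 488653 mod 353 = 101, so (488653/353) = (101/353)
flip (101/353) -> (353/101): both odd, 101 mod 4 = 1, 353 mod 4 = 1, so the flip contributes +1; sign now -1
(353/101): 353 mod 101 = 50, so (353/101) = (50/101)
factor out 2^1: 50 = 2^1·25; with 101 mod 8 = 5, (2/101) = -1; sign now +1; continue with (25/101)
flip (25/101) -> (101/25): both odd, 25 mod 4 = 1, 101 mod 4 = 1, so the flip contributes +1; sign now +1
(101/25): 101 mod 25 = 1, so (101/25) = (1/25)
reached (1/25) = 1, so the symbol is +1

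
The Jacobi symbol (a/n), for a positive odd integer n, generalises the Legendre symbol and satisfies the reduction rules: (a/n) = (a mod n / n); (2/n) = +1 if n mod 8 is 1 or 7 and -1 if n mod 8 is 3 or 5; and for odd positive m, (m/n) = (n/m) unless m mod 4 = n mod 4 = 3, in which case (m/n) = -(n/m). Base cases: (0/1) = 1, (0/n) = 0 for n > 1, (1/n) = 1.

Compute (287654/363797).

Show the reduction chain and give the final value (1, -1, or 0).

factor out 2^1: 287654 = 2^1·143827; with 363797 mod 8 = 5, (2/363797) = -1; sign now -1; continue with (143827/363797)
flip (143827/363797) -> (363797/143827): both odd, 143827 mod 4 = 3, 363797 mod 4 = 1, so the flip contributes +1; sign now -1
(363797/143827): 363797 mod 143827 = 76143, so (363797/143827) = (76143/143827)
flip (76143/143827) -> (143827/76143): both odd, 76143 mod 4 = 3, 143827 mod 4 = 3, so the flip contributes -1; sign now +1
(143827/76143): 143827 mod 76143 = 67684, so (143827/76143) = (67684/76143)
factor out 2^2: 67684 = 2^2·16921; with 76143 mod 8 = 7, (2/76143) = +1; sign now +1; continue with (16921/76143)
flip (16921/76143) -> (76143/16921): both odd, 16921 mod 4 = 1, 76143 mod 4 = 3, so the flip contributes +1; sign now +1
(76143/16921): 76143 mod 16921 = 8459, so (76143/16921) = (8459/16921)
flip (8459/16921) -> (16921/8459): both odd, 8459 mod 4 = 3, 16921 mod 4 = 1, so the flip contributes +1; sign now +1
(16921/8459): 16921 mod 8459 = 3, so (16921/8459) = (3/8459)
flip (3/8459) -> (8459/3): both odd, 3 mod 4 = 3, 8459 mod 4 = 3, so the flip contributes -1; sign now -1
(8459/3): 8459 mod 3 = 2, so (8459/3) = (2/3)
factor out 2^1: 2 = 2^1·1; with 3 mod 8 = 3, (2/3) = -1; sign now +1; continue with (1/3)
reached (1/3) = 1, so the symbol is +1

1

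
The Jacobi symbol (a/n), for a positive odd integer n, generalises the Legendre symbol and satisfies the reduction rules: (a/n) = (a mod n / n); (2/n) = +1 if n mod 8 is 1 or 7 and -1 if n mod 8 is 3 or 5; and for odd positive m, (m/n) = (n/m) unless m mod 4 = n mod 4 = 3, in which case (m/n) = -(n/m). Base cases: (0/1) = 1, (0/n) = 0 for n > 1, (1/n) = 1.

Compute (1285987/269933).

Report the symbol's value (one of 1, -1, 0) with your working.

-1

(1285987/269933): 1285987 mod 269933 = 206255, so (1285987/269933) = (206255/269933)
flip (206255/269933) -> (269933/206255): both odd, 206255 mod 4 = 3, 269933 mod 4 = 1, so the flip contributes +1; sign now +1
(269933/206255): 269933 mod 206255 = 63678, so (269933/206255) = (63678/206255)
factor out 2^1: 63678 = 2^1·31839; with 206255 mod 8 = 7, (2/206255) = +1; sign now +1; continue with (31839/206255)
flip (31839/206255) -> (206255/31839): both odd, 31839 mod 4 = 3, 206255 mod 4 = 3, so the flip contributes -1; sign now -1
(206255/31839): 206255 mod 31839 = 15221, so (206255/31839) = (15221/31839)
flip (15221/31839) -> (31839/15221): both odd, 15221 mod 4 = 1, 31839 mod 4 = 3, so the flip contributes +1; sign now -1
(31839/15221): 31839 mod 15221 = 1397, so (31839/15221) = (1397/15221)
flip (1397/15221) -> (15221/1397): both odd, 1397 mod 4 = 1, 15221 mod 4 = 1, so the flip contributes +1; sign now -1
(15221/1397): 15221 mod 1397 = 1251, so (15221/1397) = (1251/1397)
flip (1251/1397) -> (1397/1251): both odd, 1251 mod 4 = 3, 1397 mod 4 = 1, so the flip contributes +1; sign now -1
(1397/1251): 1397 mod 1251 = 146, so (1397/1251) = (146/1251)
factor out 2^1: 146 = 2^1·73; with 1251 mod 8 = 3, (2/1251) = -1; sign now +1; continue with (73/1251)
flip (73/1251) -> (1251/73): both odd, 73 mod 4 = 1, 1251 mod 4 = 3, so the flip contributes +1; sign now +1
(1251/73): 1251 mod 73 = 10, so (1251/73) = (10/73)
factor out 2^1: 10 = 2^1·5; with 73 mod 8 = 1, (2/73) = +1; sign now +1; continue with (5/73)
flip (5/73) -> (73/5): both odd, 5 mod 4 = 1, 73 mod 4 = 1, so the flip contributes +1; sign now +1
(73/5): 73 mod 5 = 3, so (73/5) = (3/5)
flip (3/5) -> (5/3): both odd, 3 mod 4 = 3, 5 mod 4 = 1, so the flip contributes +1; sign now +1
(5/3): 5 mod 3 = 2, so (5/3) = (2/3)
factor out 2^1: 2 = 2^1·1; with 3 mod 8 = 3, (2/3) = -1; sign now -1; continue with (1/3)
reached (1/3) = 1, so the symbol is -1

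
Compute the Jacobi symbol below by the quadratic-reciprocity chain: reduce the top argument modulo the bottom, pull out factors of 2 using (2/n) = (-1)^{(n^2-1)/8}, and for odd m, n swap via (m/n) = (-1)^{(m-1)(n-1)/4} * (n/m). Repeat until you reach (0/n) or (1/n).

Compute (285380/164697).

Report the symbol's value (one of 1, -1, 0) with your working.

1

(285380/164697) = (120683/164697)   [reduce mod 164697]
reciprocity: (120683/164697) = +1·(164697/120683) since 120683 mod 4 = 3, 164697 mod 4 = 1; sign now +1
(164697/120683) = (44014/120683)   [reduce mod 120683]
44014 = 2^1·22007; (2/120683) = -1 since 120683 mod 8 = 3, so (44014/120683) = (-1)^1·(22007/120683); sign now -1
reciprocity: (22007/120683) = -1·(120683/22007) since 22007 mod 4 = 3, 120683 mod 4 = 3; sign now +1
(120683/22007) = (10648/22007)   [reduce mod 22007]
10648 = 2^3·1331; (2/22007) = +1 since 22007 mod 8 = 7, so (10648/22007) = (+1)^3·(1331/22007); sign now +1
reciprocity: (1331/22007) = -1·(22007/1331) since 1331 mod 4 = 3, 22007 mod 4 = 3; sign now -1
(22007/1331) = (711/1331)   [reduce mod 1331]
reciprocity: (711/1331) = -1·(1331/711) since 711 mod 4 = 3, 1331 mod 4 = 3; sign now +1
(1331/711) = (620/711)   [reduce mod 711]
620 = 2^2·155; (2/711) = +1 since 711 mod 8 = 7, so (620/711) = (+1)^2·(155/711); sign now +1
reciprocity: (155/711) = -1·(711/155) since 155 mod 4 = 3, 711 mod 4 = 3; sign now -1
(711/155) = (91/155)   [reduce mod 155]
reciprocity: (91/155) = -1·(155/91) since 91 mod 4 = 3, 155 mod 4 = 3; sign now +1
(155/91) = (64/91)   [reduce mod 91]
64 = 2^6·1; (2/91) = -1 since 91 mod 8 = 3, so (64/91) = (-1)^6·(1/91); sign now +1
(1/91) = 1; final value = sign = +1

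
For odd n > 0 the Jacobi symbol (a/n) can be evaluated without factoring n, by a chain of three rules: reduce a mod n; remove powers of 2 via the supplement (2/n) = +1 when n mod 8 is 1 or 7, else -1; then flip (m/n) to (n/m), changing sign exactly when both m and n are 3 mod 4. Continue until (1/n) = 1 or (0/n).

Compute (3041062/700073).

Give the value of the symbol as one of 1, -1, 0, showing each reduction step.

-1

(3041062/700073): 3041062 mod 700073 = 240770, so (3041062/700073) = (240770/700073)
factor out 2^1: 240770 = 2^1·120385; with 700073 mod 8 = 1, (2/700073) = +1; sign now +1; continue with (120385/700073)
flip (120385/700073) -> (700073/120385): both odd, 120385 mod 4 = 1, 700073 mod 4 = 1, so the flip contributes +1; sign now +1
(700073/120385): 700073 mod 120385 = 98148, so (700073/120385) = (98148/120385)
factor out 2^2: 98148 = 2^2·24537; with 120385 mod 8 = 1, (2/120385) = +1; sign now +1; continue with (24537/120385)
flip (24537/120385) -> (120385/24537): both odd, 24537 mod 4 = 1, 120385 mod 4 = 1, so the flip contributes +1; sign now +1
(120385/24537): 120385 mod 24537 = 22237, so (120385/24537) = (22237/24537)
flip (22237/24537) -> (24537/22237): both odd, 22237 mod 4 = 1, 24537 mod 4 = 1, so the flip contributes +1; sign now +1
(24537/22237): 24537 mod 22237 = 2300, so (24537/22237) = (2300/22237)
factor out 2^2: 2300 = 2^2·575; with 22237 mod 8 = 5, (2/22237) = -1; sign now +1; continue with (575/22237)
flip (575/22237) -> (22237/575): both odd, 575 mod 4 = 3, 22237 mod 4 = 1, so the flip contributes +1; sign now +1
(22237/575): 22237 mod 575 = 387, so (22237/575) = (387/575)
flip (387/575) -> (575/387): both odd, 387 mod 4 = 3, 575 mod 4 = 3, so the flip contributes -1; sign now -1
(575/387): 575 mod 387 = 188, so (575/387) = (188/387)
factor out 2^2: 188 = 2^2·47; with 387 mod 8 = 3, (2/387) = -1; sign now -1; continue with (47/387)
flip (47/387) -> (387/47): both odd, 47 mod 4 = 3, 387 mod 4 = 3, so the flip contributes -1; sign now +1
(387/47): 387 mod 47 = 11, so (387/47) = (11/47)
flip (11/47) -> (47/11): both odd, 11 mod 4 = 3, 47 mod 4 = 3, so the flip contributes -1; sign now -1
(47/11): 47 mod 11 = 3, so (47/11) = (3/11)
flip (3/11) -> (11/3): both odd, 3 mod 4 = 3, 11 mod 4 = 3, so the flip contributes -1; sign now +1
(11/3): 11 mod 3 = 2, so (11/3) = (2/3)
factor out 2^1: 2 = 2^1·1; with 3 mod 8 = 3, (2/3) = -1; sign now -1; continue with (1/3)
reached (1/3) = 1, so the symbol is -1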